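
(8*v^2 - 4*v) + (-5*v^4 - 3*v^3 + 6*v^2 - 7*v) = -5*v^4 - 3*v^3 + 14*v^2 - 11*v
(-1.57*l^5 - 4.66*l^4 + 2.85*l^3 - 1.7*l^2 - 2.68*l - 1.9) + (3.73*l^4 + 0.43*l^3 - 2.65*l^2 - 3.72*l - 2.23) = -1.57*l^5 - 0.93*l^4 + 3.28*l^3 - 4.35*l^2 - 6.4*l - 4.13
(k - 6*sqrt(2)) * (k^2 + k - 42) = k^3 - 6*sqrt(2)*k^2 + k^2 - 42*k - 6*sqrt(2)*k + 252*sqrt(2)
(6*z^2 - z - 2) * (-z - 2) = -6*z^3 - 11*z^2 + 4*z + 4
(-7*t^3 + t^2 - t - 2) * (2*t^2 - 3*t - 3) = -14*t^5 + 23*t^4 + 16*t^3 - 4*t^2 + 9*t + 6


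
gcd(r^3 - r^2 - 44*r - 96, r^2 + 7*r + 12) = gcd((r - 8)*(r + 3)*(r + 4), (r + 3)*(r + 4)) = r^2 + 7*r + 12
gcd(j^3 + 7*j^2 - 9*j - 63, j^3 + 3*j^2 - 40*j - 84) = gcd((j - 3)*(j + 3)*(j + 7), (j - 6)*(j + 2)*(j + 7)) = j + 7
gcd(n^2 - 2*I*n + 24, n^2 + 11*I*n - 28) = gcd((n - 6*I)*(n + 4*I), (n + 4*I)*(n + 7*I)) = n + 4*I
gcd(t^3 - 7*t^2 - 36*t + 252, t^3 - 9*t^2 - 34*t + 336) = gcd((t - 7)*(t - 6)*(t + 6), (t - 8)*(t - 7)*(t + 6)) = t^2 - t - 42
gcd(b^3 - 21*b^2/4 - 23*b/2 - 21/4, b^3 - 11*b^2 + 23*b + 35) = b^2 - 6*b - 7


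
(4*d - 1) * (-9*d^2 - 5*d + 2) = -36*d^3 - 11*d^2 + 13*d - 2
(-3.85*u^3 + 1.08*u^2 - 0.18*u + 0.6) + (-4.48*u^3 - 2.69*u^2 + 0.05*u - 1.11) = -8.33*u^3 - 1.61*u^2 - 0.13*u - 0.51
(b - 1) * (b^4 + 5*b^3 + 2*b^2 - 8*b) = b^5 + 4*b^4 - 3*b^3 - 10*b^2 + 8*b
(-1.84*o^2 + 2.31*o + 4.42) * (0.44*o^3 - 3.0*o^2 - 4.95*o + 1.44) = -0.8096*o^5 + 6.5364*o^4 + 4.1228*o^3 - 27.3441*o^2 - 18.5526*o + 6.3648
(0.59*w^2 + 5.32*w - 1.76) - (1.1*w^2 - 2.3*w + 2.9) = -0.51*w^2 + 7.62*w - 4.66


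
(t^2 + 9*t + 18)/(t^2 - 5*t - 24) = (t + 6)/(t - 8)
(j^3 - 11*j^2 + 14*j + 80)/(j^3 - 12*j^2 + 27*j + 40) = (j + 2)/(j + 1)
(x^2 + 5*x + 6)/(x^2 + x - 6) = (x + 2)/(x - 2)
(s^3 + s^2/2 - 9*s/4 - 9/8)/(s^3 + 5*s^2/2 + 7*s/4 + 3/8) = (2*s - 3)/(2*s + 1)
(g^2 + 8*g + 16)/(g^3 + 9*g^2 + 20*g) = (g + 4)/(g*(g + 5))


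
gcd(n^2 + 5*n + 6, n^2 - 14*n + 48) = 1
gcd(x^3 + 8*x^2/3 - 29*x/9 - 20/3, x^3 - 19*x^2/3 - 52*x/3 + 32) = x + 3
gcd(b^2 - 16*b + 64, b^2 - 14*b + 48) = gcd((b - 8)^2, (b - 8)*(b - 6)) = b - 8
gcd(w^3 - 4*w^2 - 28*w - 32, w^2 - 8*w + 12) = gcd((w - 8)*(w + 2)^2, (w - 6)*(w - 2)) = 1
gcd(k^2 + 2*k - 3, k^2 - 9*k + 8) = k - 1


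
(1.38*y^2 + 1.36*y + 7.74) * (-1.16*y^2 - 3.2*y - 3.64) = -1.6008*y^4 - 5.9936*y^3 - 18.3536*y^2 - 29.7184*y - 28.1736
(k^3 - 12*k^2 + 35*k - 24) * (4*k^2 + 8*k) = 4*k^5 - 40*k^4 + 44*k^3 + 184*k^2 - 192*k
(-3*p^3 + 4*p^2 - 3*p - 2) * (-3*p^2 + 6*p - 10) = 9*p^5 - 30*p^4 + 63*p^3 - 52*p^2 + 18*p + 20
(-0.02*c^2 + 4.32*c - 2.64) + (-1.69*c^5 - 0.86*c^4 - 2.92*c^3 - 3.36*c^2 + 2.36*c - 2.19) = -1.69*c^5 - 0.86*c^4 - 2.92*c^3 - 3.38*c^2 + 6.68*c - 4.83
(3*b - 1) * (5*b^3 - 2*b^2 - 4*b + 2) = 15*b^4 - 11*b^3 - 10*b^2 + 10*b - 2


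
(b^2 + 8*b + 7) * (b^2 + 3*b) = b^4 + 11*b^3 + 31*b^2 + 21*b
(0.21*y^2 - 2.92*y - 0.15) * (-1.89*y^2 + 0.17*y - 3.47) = -0.3969*y^4 + 5.5545*y^3 - 0.9416*y^2 + 10.1069*y + 0.5205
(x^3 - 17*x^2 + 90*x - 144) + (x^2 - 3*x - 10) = x^3 - 16*x^2 + 87*x - 154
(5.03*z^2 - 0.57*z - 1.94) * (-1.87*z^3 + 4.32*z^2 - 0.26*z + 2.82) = -9.4061*z^5 + 22.7955*z^4 - 0.1424*z^3 + 5.952*z^2 - 1.103*z - 5.4708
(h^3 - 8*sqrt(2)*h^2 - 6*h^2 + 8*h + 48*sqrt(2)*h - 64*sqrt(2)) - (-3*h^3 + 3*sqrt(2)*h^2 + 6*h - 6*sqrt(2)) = 4*h^3 - 11*sqrt(2)*h^2 - 6*h^2 + 2*h + 48*sqrt(2)*h - 58*sqrt(2)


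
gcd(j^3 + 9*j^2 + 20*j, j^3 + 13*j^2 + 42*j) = j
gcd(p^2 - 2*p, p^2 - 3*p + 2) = p - 2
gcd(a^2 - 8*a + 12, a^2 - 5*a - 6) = a - 6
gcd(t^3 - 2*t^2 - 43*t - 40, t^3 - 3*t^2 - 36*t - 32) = t^2 - 7*t - 8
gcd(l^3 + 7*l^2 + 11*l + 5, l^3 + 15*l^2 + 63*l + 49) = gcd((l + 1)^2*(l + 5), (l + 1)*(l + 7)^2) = l + 1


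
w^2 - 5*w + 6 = (w - 3)*(w - 2)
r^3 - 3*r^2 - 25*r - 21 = (r - 7)*(r + 1)*(r + 3)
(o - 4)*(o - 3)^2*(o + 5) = o^4 - 5*o^3 - 17*o^2 + 129*o - 180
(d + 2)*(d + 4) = d^2 + 6*d + 8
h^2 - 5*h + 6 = (h - 3)*(h - 2)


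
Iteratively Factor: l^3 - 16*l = (l + 4)*(l^2 - 4*l) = l*(l + 4)*(l - 4)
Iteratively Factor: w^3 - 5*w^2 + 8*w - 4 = (w - 1)*(w^2 - 4*w + 4) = (w - 2)*(w - 1)*(w - 2)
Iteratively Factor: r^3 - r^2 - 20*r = (r - 5)*(r^2 + 4*r) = r*(r - 5)*(r + 4)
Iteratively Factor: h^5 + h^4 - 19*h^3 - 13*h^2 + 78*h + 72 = (h + 1)*(h^4 - 19*h^2 + 6*h + 72) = (h + 1)*(h + 4)*(h^3 - 4*h^2 - 3*h + 18) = (h - 3)*(h + 1)*(h + 4)*(h^2 - h - 6) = (h - 3)^2*(h + 1)*(h + 4)*(h + 2)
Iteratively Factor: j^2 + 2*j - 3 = (j - 1)*(j + 3)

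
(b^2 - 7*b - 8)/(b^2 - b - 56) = (b + 1)/(b + 7)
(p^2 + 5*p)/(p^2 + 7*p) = (p + 5)/(p + 7)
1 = 1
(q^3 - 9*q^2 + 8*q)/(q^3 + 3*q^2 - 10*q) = (q^2 - 9*q + 8)/(q^2 + 3*q - 10)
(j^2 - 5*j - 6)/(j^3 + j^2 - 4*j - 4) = (j - 6)/(j^2 - 4)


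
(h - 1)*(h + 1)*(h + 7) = h^3 + 7*h^2 - h - 7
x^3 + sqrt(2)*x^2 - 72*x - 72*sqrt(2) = (x - 6*sqrt(2))*(x + sqrt(2))*(x + 6*sqrt(2))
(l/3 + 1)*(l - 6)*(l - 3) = l^3/3 - 2*l^2 - 3*l + 18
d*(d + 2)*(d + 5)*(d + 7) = d^4 + 14*d^3 + 59*d^2 + 70*d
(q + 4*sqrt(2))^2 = q^2 + 8*sqrt(2)*q + 32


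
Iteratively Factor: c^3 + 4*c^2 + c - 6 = (c - 1)*(c^2 + 5*c + 6) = (c - 1)*(c + 2)*(c + 3)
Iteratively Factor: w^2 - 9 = (w - 3)*(w + 3)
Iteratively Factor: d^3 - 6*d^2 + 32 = (d + 2)*(d^2 - 8*d + 16) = (d - 4)*(d + 2)*(d - 4)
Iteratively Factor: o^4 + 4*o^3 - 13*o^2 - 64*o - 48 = (o - 4)*(o^3 + 8*o^2 + 19*o + 12) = (o - 4)*(o + 4)*(o^2 + 4*o + 3) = (o - 4)*(o + 1)*(o + 4)*(o + 3)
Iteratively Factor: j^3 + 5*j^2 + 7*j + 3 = (j + 3)*(j^2 + 2*j + 1) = (j + 1)*(j + 3)*(j + 1)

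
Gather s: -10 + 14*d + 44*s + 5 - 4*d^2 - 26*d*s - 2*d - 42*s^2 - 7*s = -4*d^2 + 12*d - 42*s^2 + s*(37 - 26*d) - 5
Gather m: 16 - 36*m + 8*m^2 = 8*m^2 - 36*m + 16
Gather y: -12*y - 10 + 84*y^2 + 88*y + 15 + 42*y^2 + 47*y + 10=126*y^2 + 123*y + 15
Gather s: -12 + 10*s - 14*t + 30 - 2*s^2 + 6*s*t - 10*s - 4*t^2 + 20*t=-2*s^2 + 6*s*t - 4*t^2 + 6*t + 18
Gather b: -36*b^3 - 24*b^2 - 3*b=-36*b^3 - 24*b^2 - 3*b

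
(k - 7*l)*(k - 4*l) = k^2 - 11*k*l + 28*l^2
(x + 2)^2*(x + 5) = x^3 + 9*x^2 + 24*x + 20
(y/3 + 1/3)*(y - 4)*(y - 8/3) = y^3/3 - 17*y^2/9 + 4*y/3 + 32/9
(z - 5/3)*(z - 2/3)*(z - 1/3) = z^3 - 8*z^2/3 + 17*z/9 - 10/27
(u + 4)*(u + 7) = u^2 + 11*u + 28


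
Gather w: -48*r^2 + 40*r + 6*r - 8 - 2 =-48*r^2 + 46*r - 10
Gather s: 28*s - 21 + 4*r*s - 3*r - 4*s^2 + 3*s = -3*r - 4*s^2 + s*(4*r + 31) - 21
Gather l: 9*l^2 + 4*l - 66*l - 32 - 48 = 9*l^2 - 62*l - 80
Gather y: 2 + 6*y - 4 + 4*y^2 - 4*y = 4*y^2 + 2*y - 2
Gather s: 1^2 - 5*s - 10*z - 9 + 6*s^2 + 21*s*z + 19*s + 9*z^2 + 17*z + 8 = 6*s^2 + s*(21*z + 14) + 9*z^2 + 7*z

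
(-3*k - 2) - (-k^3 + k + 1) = k^3 - 4*k - 3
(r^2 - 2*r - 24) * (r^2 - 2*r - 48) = r^4 - 4*r^3 - 68*r^2 + 144*r + 1152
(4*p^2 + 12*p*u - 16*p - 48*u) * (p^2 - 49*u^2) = 4*p^4 + 12*p^3*u - 16*p^3 - 196*p^2*u^2 - 48*p^2*u - 588*p*u^3 + 784*p*u^2 + 2352*u^3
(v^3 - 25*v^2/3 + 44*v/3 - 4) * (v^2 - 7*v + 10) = v^5 - 46*v^4/3 + 83*v^3 - 190*v^2 + 524*v/3 - 40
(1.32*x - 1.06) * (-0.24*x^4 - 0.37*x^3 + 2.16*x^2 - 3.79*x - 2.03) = -0.3168*x^5 - 0.234*x^4 + 3.2434*x^3 - 7.2924*x^2 + 1.3378*x + 2.1518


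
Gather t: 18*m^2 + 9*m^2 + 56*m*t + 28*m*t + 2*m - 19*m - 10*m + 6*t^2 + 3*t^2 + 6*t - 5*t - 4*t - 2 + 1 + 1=27*m^2 - 27*m + 9*t^2 + t*(84*m - 3)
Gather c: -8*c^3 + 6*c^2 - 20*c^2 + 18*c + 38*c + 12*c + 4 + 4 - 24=-8*c^3 - 14*c^2 + 68*c - 16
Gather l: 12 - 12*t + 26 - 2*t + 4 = 42 - 14*t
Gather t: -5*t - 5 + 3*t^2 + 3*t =3*t^2 - 2*t - 5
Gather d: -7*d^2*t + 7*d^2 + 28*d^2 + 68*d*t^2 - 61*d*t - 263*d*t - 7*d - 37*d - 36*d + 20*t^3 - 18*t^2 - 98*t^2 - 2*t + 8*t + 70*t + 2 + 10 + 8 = d^2*(35 - 7*t) + d*(68*t^2 - 324*t - 80) + 20*t^3 - 116*t^2 + 76*t + 20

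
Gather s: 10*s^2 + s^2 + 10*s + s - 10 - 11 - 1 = 11*s^2 + 11*s - 22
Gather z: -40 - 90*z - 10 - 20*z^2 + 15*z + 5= -20*z^2 - 75*z - 45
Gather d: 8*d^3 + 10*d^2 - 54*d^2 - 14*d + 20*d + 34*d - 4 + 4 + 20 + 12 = 8*d^3 - 44*d^2 + 40*d + 32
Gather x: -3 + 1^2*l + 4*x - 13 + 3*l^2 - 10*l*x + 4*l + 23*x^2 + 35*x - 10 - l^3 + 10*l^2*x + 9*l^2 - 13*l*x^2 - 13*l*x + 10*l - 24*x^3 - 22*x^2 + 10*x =-l^3 + 12*l^2 + 15*l - 24*x^3 + x^2*(1 - 13*l) + x*(10*l^2 - 23*l + 49) - 26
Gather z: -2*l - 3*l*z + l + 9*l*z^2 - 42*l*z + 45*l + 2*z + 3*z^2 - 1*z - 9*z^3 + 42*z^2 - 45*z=44*l - 9*z^3 + z^2*(9*l + 45) + z*(-45*l - 44)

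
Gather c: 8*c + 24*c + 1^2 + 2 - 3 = 32*c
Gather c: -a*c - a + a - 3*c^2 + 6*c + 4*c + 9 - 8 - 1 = -3*c^2 + c*(10 - a)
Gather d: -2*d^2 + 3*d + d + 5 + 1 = -2*d^2 + 4*d + 6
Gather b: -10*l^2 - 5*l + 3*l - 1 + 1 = -10*l^2 - 2*l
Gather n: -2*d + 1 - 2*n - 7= -2*d - 2*n - 6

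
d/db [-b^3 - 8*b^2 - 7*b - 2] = -3*b^2 - 16*b - 7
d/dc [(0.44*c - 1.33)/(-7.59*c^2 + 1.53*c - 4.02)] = (3.3396*c^2 - 20.1894*c + 0.2661)/(57.6081*c^4 - 23.2254*c^3 + 63.3645*c^2 - 12.3012*c + 16.1604)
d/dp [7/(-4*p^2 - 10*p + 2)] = 7*(4*p + 5)/(2*(2*p^2 + 5*p - 1)^2)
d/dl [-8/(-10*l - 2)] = -20/(5*l + 1)^2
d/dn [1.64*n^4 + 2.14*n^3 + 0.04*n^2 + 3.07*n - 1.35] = 6.56*n^3 + 6.42*n^2 + 0.08*n + 3.07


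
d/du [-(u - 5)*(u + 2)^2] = (8 - 3*u)*(u + 2)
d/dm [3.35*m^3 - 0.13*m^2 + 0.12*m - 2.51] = 10.05*m^2 - 0.26*m + 0.12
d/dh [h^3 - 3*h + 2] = 3*h^2 - 3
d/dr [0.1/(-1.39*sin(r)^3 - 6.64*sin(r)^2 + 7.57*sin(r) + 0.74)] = (0.417*sin(r)^2 + 1.328*sin(r) - 0.757)*cos(r)/(1.39*sin(r)^3 + 6.64*sin(r)^2 - 7.57*sin(r) - 0.74)^2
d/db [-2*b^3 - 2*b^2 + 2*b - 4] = -6*b^2 - 4*b + 2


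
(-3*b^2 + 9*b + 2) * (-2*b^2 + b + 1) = 6*b^4 - 21*b^3 + 2*b^2 + 11*b + 2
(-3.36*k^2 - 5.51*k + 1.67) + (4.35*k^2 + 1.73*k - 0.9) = 0.99*k^2 - 3.78*k + 0.77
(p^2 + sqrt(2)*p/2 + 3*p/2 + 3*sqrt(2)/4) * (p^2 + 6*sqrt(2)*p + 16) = p^4 + 3*p^3/2 + 13*sqrt(2)*p^3/2 + 39*sqrt(2)*p^2/4 + 22*p^2 + 8*sqrt(2)*p + 33*p + 12*sqrt(2)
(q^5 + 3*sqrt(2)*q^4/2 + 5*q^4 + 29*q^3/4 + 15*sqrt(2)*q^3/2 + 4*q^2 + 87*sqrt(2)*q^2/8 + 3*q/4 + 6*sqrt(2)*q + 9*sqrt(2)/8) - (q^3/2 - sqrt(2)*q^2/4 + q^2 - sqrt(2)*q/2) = q^5 + 3*sqrt(2)*q^4/2 + 5*q^4 + 27*q^3/4 + 15*sqrt(2)*q^3/2 + 3*q^2 + 89*sqrt(2)*q^2/8 + 3*q/4 + 13*sqrt(2)*q/2 + 9*sqrt(2)/8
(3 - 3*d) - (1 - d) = 2 - 2*d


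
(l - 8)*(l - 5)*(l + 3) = l^3 - 10*l^2 + l + 120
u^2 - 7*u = u*(u - 7)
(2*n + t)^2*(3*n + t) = 12*n^3 + 16*n^2*t + 7*n*t^2 + t^3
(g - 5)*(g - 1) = g^2 - 6*g + 5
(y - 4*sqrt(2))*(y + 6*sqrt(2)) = y^2 + 2*sqrt(2)*y - 48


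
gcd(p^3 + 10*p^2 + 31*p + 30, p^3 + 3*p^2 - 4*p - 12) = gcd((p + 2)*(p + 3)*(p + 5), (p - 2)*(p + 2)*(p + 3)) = p^2 + 5*p + 6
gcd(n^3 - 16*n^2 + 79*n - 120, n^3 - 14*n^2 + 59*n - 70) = n - 5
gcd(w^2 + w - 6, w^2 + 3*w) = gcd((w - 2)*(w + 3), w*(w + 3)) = w + 3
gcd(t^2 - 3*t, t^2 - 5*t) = t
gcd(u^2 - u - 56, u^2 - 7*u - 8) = u - 8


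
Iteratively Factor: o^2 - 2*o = (o - 2)*(o)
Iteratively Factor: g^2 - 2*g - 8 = (g + 2)*(g - 4)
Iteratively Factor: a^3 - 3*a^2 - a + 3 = (a + 1)*(a^2 - 4*a + 3) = (a - 3)*(a + 1)*(a - 1)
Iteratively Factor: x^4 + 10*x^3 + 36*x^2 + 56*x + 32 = (x + 4)*(x^3 + 6*x^2 + 12*x + 8) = (x + 2)*(x + 4)*(x^2 + 4*x + 4) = (x + 2)^2*(x + 4)*(x + 2)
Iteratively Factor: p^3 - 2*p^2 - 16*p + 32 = (p - 4)*(p^2 + 2*p - 8) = (p - 4)*(p - 2)*(p + 4)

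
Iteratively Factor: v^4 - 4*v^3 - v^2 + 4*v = (v)*(v^3 - 4*v^2 - v + 4) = v*(v - 4)*(v^2 - 1) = v*(v - 4)*(v - 1)*(v + 1)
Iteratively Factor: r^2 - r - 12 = (r - 4)*(r + 3)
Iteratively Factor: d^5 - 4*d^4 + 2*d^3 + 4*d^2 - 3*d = (d - 1)*(d^4 - 3*d^3 - d^2 + 3*d) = (d - 3)*(d - 1)*(d^3 - d) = (d - 3)*(d - 1)^2*(d^2 + d) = (d - 3)*(d - 1)^2*(d + 1)*(d)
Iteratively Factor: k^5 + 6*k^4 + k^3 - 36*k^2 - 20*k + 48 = (k + 3)*(k^4 + 3*k^3 - 8*k^2 - 12*k + 16) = (k - 2)*(k + 3)*(k^3 + 5*k^2 + 2*k - 8) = (k - 2)*(k - 1)*(k + 3)*(k^2 + 6*k + 8) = (k - 2)*(k - 1)*(k + 2)*(k + 3)*(k + 4)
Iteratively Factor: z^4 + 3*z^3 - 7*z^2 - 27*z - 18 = (z - 3)*(z^3 + 6*z^2 + 11*z + 6) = (z - 3)*(z + 2)*(z^2 + 4*z + 3) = (z - 3)*(z + 1)*(z + 2)*(z + 3)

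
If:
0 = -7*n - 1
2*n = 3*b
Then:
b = -2/21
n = -1/7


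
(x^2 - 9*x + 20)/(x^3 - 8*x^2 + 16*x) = (x - 5)/(x*(x - 4))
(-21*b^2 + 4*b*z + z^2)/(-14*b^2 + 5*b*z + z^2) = (-3*b + z)/(-2*b + z)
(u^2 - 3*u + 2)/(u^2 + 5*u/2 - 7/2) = 2*(u - 2)/(2*u + 7)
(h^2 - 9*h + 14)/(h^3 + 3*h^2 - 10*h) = (h - 7)/(h*(h + 5))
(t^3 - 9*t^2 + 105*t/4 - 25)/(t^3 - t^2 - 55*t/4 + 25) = (t - 4)/(t + 4)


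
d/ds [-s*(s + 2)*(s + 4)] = -3*s^2 - 12*s - 8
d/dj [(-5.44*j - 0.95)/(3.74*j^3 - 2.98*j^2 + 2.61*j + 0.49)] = (40.6912*j^3 - 5.5522*j^2 - 5.662*j - 0.1861)/(13.9876*j^6 - 22.2904*j^5 + 28.4032*j^4 - 11.8904*j^3 + 3.8917*j^2 + 2.5578*j + 0.2401)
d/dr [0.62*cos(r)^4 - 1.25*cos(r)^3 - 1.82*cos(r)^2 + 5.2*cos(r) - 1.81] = (-2.48*cos(r)^3 + 3.75*cos(r)^2 + 3.64*cos(r) - 5.2)*sin(r)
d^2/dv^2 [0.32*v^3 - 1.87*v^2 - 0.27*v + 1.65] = 1.92*v - 3.74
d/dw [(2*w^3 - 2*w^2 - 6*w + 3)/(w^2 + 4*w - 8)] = 2*(w^4 + 8*w^3 - 25*w^2 + 13*w + 18)/(w^4 + 8*w^3 - 64*w + 64)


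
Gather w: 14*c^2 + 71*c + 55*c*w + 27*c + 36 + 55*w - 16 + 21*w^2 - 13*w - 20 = 14*c^2 + 98*c + 21*w^2 + w*(55*c + 42)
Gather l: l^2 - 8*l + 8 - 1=l^2 - 8*l + 7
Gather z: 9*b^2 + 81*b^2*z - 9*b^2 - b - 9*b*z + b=z*(81*b^2 - 9*b)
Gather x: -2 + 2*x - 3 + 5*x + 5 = 7*x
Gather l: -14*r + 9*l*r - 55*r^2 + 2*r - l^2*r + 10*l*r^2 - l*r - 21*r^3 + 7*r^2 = -l^2*r + l*(10*r^2 + 8*r) - 21*r^3 - 48*r^2 - 12*r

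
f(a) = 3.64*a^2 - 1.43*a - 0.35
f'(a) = 7.28*a - 1.43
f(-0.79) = 3.05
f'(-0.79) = -7.18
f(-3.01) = 36.93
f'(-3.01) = -23.34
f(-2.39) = 23.86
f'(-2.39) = -18.83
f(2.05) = 12.02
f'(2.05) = 13.49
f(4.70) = 73.34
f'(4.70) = 32.79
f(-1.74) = 13.16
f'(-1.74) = -14.10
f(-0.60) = 1.82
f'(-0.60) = -5.80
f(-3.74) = 55.91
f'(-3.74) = -28.66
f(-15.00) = 840.10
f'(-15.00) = -110.63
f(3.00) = 28.12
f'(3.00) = 20.41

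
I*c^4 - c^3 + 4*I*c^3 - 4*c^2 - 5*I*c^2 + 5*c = c*(c + 5)*(c + I)*(I*c - I)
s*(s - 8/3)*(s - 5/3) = s^3 - 13*s^2/3 + 40*s/9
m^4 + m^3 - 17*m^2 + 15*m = m*(m - 3)*(m - 1)*(m + 5)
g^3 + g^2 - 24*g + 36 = (g - 3)*(g - 2)*(g + 6)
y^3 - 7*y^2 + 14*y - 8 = (y - 4)*(y - 2)*(y - 1)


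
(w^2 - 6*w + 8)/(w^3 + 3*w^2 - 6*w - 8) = (w - 4)/(w^2 + 5*w + 4)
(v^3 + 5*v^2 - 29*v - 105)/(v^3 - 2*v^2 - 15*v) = (v + 7)/v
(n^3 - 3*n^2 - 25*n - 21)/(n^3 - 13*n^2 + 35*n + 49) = (n + 3)/(n - 7)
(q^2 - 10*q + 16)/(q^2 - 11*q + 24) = (q - 2)/(q - 3)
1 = 1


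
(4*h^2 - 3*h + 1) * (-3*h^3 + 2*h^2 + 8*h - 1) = -12*h^5 + 17*h^4 + 23*h^3 - 26*h^2 + 11*h - 1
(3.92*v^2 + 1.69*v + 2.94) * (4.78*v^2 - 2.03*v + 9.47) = 18.7376*v^4 + 0.120600000000001*v^3 + 47.7449*v^2 + 10.0361*v + 27.8418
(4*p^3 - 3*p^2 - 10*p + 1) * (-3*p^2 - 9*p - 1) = -12*p^5 - 27*p^4 + 53*p^3 + 90*p^2 + p - 1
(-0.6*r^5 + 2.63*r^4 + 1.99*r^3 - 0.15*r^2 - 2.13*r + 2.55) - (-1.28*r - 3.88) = -0.6*r^5 + 2.63*r^4 + 1.99*r^3 - 0.15*r^2 - 0.85*r + 6.43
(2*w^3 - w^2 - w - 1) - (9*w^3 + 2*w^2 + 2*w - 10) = -7*w^3 - 3*w^2 - 3*w + 9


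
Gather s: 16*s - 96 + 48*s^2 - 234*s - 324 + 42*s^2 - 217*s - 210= 90*s^2 - 435*s - 630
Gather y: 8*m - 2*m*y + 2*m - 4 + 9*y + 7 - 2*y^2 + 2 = 10*m - 2*y^2 + y*(9 - 2*m) + 5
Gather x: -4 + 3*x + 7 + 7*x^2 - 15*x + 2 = 7*x^2 - 12*x + 5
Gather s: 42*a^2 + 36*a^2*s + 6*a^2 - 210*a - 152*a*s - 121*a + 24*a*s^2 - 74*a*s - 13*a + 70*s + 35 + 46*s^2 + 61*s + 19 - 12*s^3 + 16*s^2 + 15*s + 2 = 48*a^2 - 344*a - 12*s^3 + s^2*(24*a + 62) + s*(36*a^2 - 226*a + 146) + 56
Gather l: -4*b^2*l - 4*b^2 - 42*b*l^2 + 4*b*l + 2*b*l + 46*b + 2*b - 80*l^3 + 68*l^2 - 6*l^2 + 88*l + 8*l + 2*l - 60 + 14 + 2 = -4*b^2 + 48*b - 80*l^3 + l^2*(62 - 42*b) + l*(-4*b^2 + 6*b + 98) - 44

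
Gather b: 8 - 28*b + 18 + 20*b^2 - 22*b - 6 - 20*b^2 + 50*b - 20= 0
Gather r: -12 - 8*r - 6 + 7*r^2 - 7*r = 7*r^2 - 15*r - 18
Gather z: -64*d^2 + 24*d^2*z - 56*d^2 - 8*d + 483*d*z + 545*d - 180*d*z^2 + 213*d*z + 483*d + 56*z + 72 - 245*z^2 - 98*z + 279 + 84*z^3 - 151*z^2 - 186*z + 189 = -120*d^2 + 1020*d + 84*z^3 + z^2*(-180*d - 396) + z*(24*d^2 + 696*d - 228) + 540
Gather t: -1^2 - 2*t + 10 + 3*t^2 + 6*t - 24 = 3*t^2 + 4*t - 15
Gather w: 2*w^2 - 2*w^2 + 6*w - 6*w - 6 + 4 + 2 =0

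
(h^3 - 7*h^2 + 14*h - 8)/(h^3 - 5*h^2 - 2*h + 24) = (h^2 - 3*h + 2)/(h^2 - h - 6)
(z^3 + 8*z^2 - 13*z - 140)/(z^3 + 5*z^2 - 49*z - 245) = (z - 4)/(z - 7)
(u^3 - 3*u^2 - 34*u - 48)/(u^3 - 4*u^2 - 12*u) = (u^2 - 5*u - 24)/(u*(u - 6))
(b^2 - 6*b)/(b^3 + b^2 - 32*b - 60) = b/(b^2 + 7*b + 10)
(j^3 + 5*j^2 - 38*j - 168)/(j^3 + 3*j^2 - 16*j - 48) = (j^2 + j - 42)/(j^2 - j - 12)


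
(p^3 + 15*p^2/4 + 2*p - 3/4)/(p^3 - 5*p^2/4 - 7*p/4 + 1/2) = (p + 3)/(p - 2)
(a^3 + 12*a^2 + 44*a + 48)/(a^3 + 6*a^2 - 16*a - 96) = (a + 2)/(a - 4)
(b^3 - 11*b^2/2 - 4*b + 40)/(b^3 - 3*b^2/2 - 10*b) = (b - 4)/b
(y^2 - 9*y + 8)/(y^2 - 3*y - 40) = (y - 1)/(y + 5)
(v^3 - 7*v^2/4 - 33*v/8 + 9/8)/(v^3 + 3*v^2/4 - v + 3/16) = 2*(v - 3)/(2*v - 1)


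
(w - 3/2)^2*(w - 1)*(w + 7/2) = w^4 - w^3/2 - 35*w^2/4 + 129*w/8 - 63/8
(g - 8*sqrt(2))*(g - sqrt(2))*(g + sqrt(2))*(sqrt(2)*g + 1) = sqrt(2)*g^4 - 15*g^3 - 10*sqrt(2)*g^2 + 30*g + 16*sqrt(2)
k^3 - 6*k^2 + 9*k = k*(k - 3)^2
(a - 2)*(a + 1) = a^2 - a - 2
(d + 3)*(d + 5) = d^2 + 8*d + 15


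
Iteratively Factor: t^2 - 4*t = (t - 4)*(t)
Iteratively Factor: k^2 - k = (k - 1)*(k)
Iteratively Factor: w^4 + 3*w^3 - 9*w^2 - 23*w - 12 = (w - 3)*(w^3 + 6*w^2 + 9*w + 4) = (w - 3)*(w + 1)*(w^2 + 5*w + 4) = (w - 3)*(w + 1)*(w + 4)*(w + 1)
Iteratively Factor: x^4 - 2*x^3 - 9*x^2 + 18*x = (x)*(x^3 - 2*x^2 - 9*x + 18) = x*(x + 3)*(x^2 - 5*x + 6) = x*(x - 2)*(x + 3)*(x - 3)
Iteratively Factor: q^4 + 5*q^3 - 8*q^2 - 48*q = (q + 4)*(q^3 + q^2 - 12*q) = q*(q + 4)*(q^2 + q - 12) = q*(q - 3)*(q + 4)*(q + 4)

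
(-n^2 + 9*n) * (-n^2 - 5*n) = n^4 - 4*n^3 - 45*n^2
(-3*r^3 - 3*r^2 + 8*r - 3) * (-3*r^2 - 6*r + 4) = 9*r^5 + 27*r^4 - 18*r^3 - 51*r^2 + 50*r - 12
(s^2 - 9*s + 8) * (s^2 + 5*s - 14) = s^4 - 4*s^3 - 51*s^2 + 166*s - 112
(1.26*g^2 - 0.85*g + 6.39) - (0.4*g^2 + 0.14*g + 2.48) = 0.86*g^2 - 0.99*g + 3.91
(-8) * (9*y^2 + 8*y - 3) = -72*y^2 - 64*y + 24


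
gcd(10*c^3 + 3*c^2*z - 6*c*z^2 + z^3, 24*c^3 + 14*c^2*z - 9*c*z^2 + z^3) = c + z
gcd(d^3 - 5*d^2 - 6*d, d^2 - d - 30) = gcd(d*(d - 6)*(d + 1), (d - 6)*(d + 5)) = d - 6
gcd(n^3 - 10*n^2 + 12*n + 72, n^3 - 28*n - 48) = n^2 - 4*n - 12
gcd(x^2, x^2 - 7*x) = x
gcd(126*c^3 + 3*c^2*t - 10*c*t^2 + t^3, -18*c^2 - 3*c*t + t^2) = -18*c^2 - 3*c*t + t^2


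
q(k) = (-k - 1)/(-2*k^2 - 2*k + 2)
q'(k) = (-k - 1)*(4*k + 2)/(-2*k^2 - 2*k + 2)^2 - 1/(-2*k^2 - 2*k + 2)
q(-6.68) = -0.08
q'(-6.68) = -0.01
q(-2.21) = -0.36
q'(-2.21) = -0.44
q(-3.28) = -0.18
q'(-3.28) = -0.07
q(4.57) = 0.11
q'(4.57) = -0.03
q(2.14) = 0.27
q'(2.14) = -0.17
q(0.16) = -0.71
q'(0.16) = -1.77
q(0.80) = 2.05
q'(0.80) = -10.95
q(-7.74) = -0.07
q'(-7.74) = -0.01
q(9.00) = 0.06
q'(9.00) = -0.00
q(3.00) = 0.18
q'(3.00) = -0.07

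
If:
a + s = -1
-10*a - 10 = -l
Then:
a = -s - 1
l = -10*s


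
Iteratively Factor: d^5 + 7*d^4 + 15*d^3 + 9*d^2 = (d + 3)*(d^4 + 4*d^3 + 3*d^2) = d*(d + 3)*(d^3 + 4*d^2 + 3*d) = d*(d + 3)^2*(d^2 + d) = d*(d + 1)*(d + 3)^2*(d)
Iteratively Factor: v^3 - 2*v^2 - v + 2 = (v + 1)*(v^2 - 3*v + 2) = (v - 2)*(v + 1)*(v - 1)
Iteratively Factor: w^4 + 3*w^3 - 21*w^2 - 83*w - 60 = (w + 1)*(w^3 + 2*w^2 - 23*w - 60) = (w - 5)*(w + 1)*(w^2 + 7*w + 12) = (w - 5)*(w + 1)*(w + 4)*(w + 3)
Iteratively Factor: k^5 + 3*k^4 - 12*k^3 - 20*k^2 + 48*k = (k - 2)*(k^4 + 5*k^3 - 2*k^2 - 24*k) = (k - 2)*(k + 3)*(k^3 + 2*k^2 - 8*k) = k*(k - 2)*(k + 3)*(k^2 + 2*k - 8) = k*(k - 2)^2*(k + 3)*(k + 4)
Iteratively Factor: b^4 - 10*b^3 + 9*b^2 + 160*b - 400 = (b + 4)*(b^3 - 14*b^2 + 65*b - 100) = (b - 5)*(b + 4)*(b^2 - 9*b + 20) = (b - 5)*(b - 4)*(b + 4)*(b - 5)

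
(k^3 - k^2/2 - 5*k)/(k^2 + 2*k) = k - 5/2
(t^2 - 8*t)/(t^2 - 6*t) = (t - 8)/(t - 6)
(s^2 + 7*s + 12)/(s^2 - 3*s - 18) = (s + 4)/(s - 6)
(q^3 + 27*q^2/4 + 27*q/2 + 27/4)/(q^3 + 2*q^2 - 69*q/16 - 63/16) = 4*(q + 3)/(4*q - 7)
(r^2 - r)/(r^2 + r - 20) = r*(r - 1)/(r^2 + r - 20)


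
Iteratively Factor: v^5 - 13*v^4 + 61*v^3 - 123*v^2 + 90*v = (v)*(v^4 - 13*v^3 + 61*v^2 - 123*v + 90) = v*(v - 5)*(v^3 - 8*v^2 + 21*v - 18) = v*(v - 5)*(v - 2)*(v^2 - 6*v + 9) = v*(v - 5)*(v - 3)*(v - 2)*(v - 3)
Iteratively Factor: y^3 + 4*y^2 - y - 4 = (y - 1)*(y^2 + 5*y + 4) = (y - 1)*(y + 1)*(y + 4)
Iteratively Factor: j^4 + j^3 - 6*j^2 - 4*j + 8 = (j + 2)*(j^3 - j^2 - 4*j + 4) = (j - 1)*(j + 2)*(j^2 - 4) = (j - 2)*(j - 1)*(j + 2)*(j + 2)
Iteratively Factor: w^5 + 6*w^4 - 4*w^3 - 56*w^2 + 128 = (w - 2)*(w^4 + 8*w^3 + 12*w^2 - 32*w - 64) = (w - 2)*(w + 2)*(w^3 + 6*w^2 - 32) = (w - 2)^2*(w + 2)*(w^2 + 8*w + 16) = (w - 2)^2*(w + 2)*(w + 4)*(w + 4)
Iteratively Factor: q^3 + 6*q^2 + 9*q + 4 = (q + 1)*(q^2 + 5*q + 4) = (q + 1)*(q + 4)*(q + 1)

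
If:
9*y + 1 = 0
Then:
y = -1/9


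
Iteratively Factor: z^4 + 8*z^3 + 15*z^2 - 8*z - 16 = (z + 4)*(z^3 + 4*z^2 - z - 4) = (z - 1)*(z + 4)*(z^2 + 5*z + 4) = (z - 1)*(z + 1)*(z + 4)*(z + 4)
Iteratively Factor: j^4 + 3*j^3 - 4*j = (j + 2)*(j^3 + j^2 - 2*j) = (j + 2)^2*(j^2 - j) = (j - 1)*(j + 2)^2*(j)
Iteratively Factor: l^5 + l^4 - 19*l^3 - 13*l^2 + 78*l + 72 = (l + 4)*(l^4 - 3*l^3 - 7*l^2 + 15*l + 18) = (l - 3)*(l + 4)*(l^3 - 7*l - 6) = (l - 3)*(l + 1)*(l + 4)*(l^2 - l - 6) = (l - 3)*(l + 1)*(l + 2)*(l + 4)*(l - 3)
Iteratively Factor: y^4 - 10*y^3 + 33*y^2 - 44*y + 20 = (y - 2)*(y^3 - 8*y^2 + 17*y - 10) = (y - 2)^2*(y^2 - 6*y + 5) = (y - 2)^2*(y - 1)*(y - 5)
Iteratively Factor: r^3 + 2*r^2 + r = (r)*(r^2 + 2*r + 1) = r*(r + 1)*(r + 1)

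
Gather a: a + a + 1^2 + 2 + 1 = 2*a + 4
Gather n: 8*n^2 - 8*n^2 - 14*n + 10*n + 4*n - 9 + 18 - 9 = 0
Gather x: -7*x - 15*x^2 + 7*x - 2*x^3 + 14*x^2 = -2*x^3 - x^2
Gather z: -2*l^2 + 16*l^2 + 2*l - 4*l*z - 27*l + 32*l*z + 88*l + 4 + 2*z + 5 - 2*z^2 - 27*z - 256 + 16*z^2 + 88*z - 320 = 14*l^2 + 63*l + 14*z^2 + z*(28*l + 63) - 567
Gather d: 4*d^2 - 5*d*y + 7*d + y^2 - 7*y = 4*d^2 + d*(7 - 5*y) + y^2 - 7*y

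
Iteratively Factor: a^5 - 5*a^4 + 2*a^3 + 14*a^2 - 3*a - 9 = (a + 1)*(a^4 - 6*a^3 + 8*a^2 + 6*a - 9) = (a - 3)*(a + 1)*(a^3 - 3*a^2 - a + 3) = (a - 3)*(a + 1)^2*(a^2 - 4*a + 3) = (a - 3)^2*(a + 1)^2*(a - 1)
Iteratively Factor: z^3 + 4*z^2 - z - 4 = (z + 4)*(z^2 - 1) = (z - 1)*(z + 4)*(z + 1)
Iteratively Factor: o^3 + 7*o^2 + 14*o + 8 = (o + 4)*(o^2 + 3*o + 2) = (o + 2)*(o + 4)*(o + 1)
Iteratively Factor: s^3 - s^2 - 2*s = (s + 1)*(s^2 - 2*s) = s*(s + 1)*(s - 2)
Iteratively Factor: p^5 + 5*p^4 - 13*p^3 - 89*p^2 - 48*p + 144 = (p + 3)*(p^4 + 2*p^3 - 19*p^2 - 32*p + 48) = (p - 4)*(p + 3)*(p^3 + 6*p^2 + 5*p - 12) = (p - 4)*(p - 1)*(p + 3)*(p^2 + 7*p + 12) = (p - 4)*(p - 1)*(p + 3)*(p + 4)*(p + 3)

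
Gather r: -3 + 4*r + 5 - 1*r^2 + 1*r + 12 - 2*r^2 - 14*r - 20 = -3*r^2 - 9*r - 6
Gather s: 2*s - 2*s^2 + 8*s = -2*s^2 + 10*s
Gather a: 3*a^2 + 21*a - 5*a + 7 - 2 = 3*a^2 + 16*a + 5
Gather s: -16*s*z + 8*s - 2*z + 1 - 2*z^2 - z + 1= s*(8 - 16*z) - 2*z^2 - 3*z + 2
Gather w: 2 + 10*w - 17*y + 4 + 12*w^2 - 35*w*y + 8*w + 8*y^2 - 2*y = 12*w^2 + w*(18 - 35*y) + 8*y^2 - 19*y + 6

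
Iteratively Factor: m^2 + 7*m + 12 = (m + 3)*(m + 4)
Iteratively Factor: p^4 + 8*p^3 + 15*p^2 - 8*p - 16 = (p - 1)*(p^3 + 9*p^2 + 24*p + 16) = (p - 1)*(p + 1)*(p^2 + 8*p + 16) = (p - 1)*(p + 1)*(p + 4)*(p + 4)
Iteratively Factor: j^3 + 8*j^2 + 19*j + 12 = (j + 4)*(j^2 + 4*j + 3) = (j + 1)*(j + 4)*(j + 3)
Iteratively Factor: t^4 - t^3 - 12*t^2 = (t)*(t^3 - t^2 - 12*t) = t*(t - 4)*(t^2 + 3*t) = t^2*(t - 4)*(t + 3)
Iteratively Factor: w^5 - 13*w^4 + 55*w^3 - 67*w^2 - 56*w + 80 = (w + 1)*(w^4 - 14*w^3 + 69*w^2 - 136*w + 80) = (w - 5)*(w + 1)*(w^3 - 9*w^2 + 24*w - 16) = (w - 5)*(w - 1)*(w + 1)*(w^2 - 8*w + 16) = (w - 5)*(w - 4)*(w - 1)*(w + 1)*(w - 4)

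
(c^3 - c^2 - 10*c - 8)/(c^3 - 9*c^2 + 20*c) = (c^2 + 3*c + 2)/(c*(c - 5))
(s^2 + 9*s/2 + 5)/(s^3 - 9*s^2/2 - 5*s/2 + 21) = (2*s + 5)/(2*s^2 - 13*s + 21)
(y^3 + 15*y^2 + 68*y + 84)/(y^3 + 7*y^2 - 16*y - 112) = (y^2 + 8*y + 12)/(y^2 - 16)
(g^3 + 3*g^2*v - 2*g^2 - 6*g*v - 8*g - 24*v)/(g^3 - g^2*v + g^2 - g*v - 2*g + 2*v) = (-g^2 - 3*g*v + 4*g + 12*v)/(-g^2 + g*v + g - v)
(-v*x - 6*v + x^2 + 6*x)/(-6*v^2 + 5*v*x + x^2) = (x + 6)/(6*v + x)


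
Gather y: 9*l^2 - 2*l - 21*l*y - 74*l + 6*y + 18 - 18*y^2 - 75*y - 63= 9*l^2 - 76*l - 18*y^2 + y*(-21*l - 69) - 45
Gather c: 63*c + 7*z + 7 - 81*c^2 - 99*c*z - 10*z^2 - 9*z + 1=-81*c^2 + c*(63 - 99*z) - 10*z^2 - 2*z + 8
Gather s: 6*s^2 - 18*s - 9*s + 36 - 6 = 6*s^2 - 27*s + 30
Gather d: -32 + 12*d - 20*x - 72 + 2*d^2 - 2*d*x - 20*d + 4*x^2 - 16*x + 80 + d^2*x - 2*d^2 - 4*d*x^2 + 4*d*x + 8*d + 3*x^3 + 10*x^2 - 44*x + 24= d^2*x + d*(-4*x^2 + 2*x) + 3*x^3 + 14*x^2 - 80*x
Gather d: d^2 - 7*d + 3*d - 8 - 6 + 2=d^2 - 4*d - 12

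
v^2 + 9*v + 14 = (v + 2)*(v + 7)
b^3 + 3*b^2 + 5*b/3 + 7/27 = (b + 1/3)^2*(b + 7/3)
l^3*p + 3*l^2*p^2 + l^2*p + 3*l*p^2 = l*(l + 3*p)*(l*p + p)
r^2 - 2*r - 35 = (r - 7)*(r + 5)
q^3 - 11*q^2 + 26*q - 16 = (q - 8)*(q - 2)*(q - 1)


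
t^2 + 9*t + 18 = (t + 3)*(t + 6)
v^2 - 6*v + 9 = (v - 3)^2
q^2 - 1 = (q - 1)*(q + 1)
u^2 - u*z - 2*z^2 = (u - 2*z)*(u + z)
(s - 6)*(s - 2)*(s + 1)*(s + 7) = s^4 - 45*s^2 + 40*s + 84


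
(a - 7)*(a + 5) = a^2 - 2*a - 35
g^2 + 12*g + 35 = (g + 5)*(g + 7)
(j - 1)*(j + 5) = j^2 + 4*j - 5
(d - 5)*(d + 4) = d^2 - d - 20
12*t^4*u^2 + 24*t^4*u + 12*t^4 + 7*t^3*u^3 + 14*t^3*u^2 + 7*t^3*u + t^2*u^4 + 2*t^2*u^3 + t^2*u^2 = (3*t + u)*(4*t + u)*(t*u + t)^2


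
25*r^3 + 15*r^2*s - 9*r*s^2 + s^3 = (-5*r + s)^2*(r + s)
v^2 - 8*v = v*(v - 8)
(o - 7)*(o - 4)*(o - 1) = o^3 - 12*o^2 + 39*o - 28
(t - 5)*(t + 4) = t^2 - t - 20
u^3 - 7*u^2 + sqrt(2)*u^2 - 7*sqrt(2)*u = u*(u - 7)*(u + sqrt(2))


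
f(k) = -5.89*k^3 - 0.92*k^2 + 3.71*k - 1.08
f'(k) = -17.67*k^2 - 1.84*k + 3.71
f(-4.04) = 357.30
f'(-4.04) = -277.26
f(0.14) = -0.59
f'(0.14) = 3.11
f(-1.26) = 4.57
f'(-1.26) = -22.02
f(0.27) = -0.26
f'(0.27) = 1.93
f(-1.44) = 9.26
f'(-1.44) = -30.28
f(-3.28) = 184.70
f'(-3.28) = -180.36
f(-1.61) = 15.14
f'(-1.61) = -39.13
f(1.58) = -20.75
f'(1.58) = -43.31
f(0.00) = -1.08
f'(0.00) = 3.71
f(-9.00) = 4184.82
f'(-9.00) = -1411.00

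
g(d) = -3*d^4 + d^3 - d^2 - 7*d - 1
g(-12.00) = -63997.00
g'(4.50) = -1048.75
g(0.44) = -4.30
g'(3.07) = -332.08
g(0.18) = -2.29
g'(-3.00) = 350.00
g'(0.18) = -7.33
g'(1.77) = -67.68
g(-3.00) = -259.00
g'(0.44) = -8.32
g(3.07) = -269.47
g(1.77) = -40.42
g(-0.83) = 2.13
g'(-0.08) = -6.81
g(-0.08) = -0.45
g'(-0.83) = 3.59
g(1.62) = -31.38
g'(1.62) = -53.39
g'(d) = -12*d^3 + 3*d^2 - 2*d - 7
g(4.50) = -1191.81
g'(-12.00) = 21185.00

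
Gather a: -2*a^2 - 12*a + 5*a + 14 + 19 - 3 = -2*a^2 - 7*a + 30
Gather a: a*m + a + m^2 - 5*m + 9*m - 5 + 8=a*(m + 1) + m^2 + 4*m + 3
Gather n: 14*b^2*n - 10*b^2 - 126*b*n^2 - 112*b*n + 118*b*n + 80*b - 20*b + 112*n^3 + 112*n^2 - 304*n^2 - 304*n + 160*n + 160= -10*b^2 + 60*b + 112*n^3 + n^2*(-126*b - 192) + n*(14*b^2 + 6*b - 144) + 160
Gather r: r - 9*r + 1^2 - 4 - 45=-8*r - 48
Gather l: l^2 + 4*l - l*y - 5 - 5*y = l^2 + l*(4 - y) - 5*y - 5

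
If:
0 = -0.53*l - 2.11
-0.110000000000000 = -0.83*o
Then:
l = -3.98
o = 0.13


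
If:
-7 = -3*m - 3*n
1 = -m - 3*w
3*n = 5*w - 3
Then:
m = 35/4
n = -77/12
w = -13/4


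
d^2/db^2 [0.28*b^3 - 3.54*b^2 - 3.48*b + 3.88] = 1.68*b - 7.08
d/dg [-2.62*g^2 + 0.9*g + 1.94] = 0.9 - 5.24*g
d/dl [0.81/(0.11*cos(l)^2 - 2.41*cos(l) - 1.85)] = (0.1782*cos(l) - 1.9521)*sin(l)/(-0.11*cos(l)^2 + 2.41*cos(l) + 1.85)^2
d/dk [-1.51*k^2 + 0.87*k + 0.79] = 0.87 - 3.02*k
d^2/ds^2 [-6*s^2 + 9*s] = -12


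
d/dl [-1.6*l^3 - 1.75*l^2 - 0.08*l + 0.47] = -4.8*l^2 - 3.5*l - 0.08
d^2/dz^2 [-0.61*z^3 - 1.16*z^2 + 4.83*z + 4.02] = -3.66*z - 2.32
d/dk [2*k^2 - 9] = 4*k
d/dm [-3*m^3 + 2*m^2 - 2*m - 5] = -9*m^2 + 4*m - 2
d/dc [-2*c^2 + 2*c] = 2 - 4*c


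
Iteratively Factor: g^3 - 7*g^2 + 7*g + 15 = (g + 1)*(g^2 - 8*g + 15) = (g - 5)*(g + 1)*(g - 3)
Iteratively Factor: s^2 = (s)*(s)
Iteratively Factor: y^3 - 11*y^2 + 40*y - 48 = (y - 4)*(y^2 - 7*y + 12) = (y - 4)^2*(y - 3)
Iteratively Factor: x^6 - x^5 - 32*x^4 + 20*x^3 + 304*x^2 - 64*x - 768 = (x - 4)*(x^5 + 3*x^4 - 20*x^3 - 60*x^2 + 64*x + 192) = (x - 4)*(x + 4)*(x^4 - x^3 - 16*x^2 + 4*x + 48) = (x - 4)*(x + 2)*(x + 4)*(x^3 - 3*x^2 - 10*x + 24) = (x - 4)*(x + 2)*(x + 3)*(x + 4)*(x^2 - 6*x + 8) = (x - 4)*(x - 2)*(x + 2)*(x + 3)*(x + 4)*(x - 4)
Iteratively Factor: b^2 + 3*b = (b + 3)*(b)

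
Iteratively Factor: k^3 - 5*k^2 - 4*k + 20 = (k + 2)*(k^2 - 7*k + 10) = (k - 5)*(k + 2)*(k - 2)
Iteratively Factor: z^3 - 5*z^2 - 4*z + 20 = (z - 5)*(z^2 - 4) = (z - 5)*(z - 2)*(z + 2)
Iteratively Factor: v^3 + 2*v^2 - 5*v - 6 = (v - 2)*(v^2 + 4*v + 3) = (v - 2)*(v + 1)*(v + 3)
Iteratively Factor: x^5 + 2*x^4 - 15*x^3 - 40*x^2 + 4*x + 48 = (x - 4)*(x^4 + 6*x^3 + 9*x^2 - 4*x - 12) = (x - 4)*(x + 2)*(x^3 + 4*x^2 + x - 6) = (x - 4)*(x + 2)^2*(x^2 + 2*x - 3) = (x - 4)*(x + 2)^2*(x + 3)*(x - 1)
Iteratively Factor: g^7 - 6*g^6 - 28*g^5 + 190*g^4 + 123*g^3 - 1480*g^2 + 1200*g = (g - 3)*(g^6 - 3*g^5 - 37*g^4 + 79*g^3 + 360*g^2 - 400*g) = (g - 3)*(g - 1)*(g^5 - 2*g^4 - 39*g^3 + 40*g^2 + 400*g) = (g - 5)*(g - 3)*(g - 1)*(g^4 + 3*g^3 - 24*g^2 - 80*g) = (g - 5)*(g - 3)*(g - 1)*(g + 4)*(g^3 - g^2 - 20*g) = (g - 5)*(g - 3)*(g - 1)*(g + 4)^2*(g^2 - 5*g) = (g - 5)^2*(g - 3)*(g - 1)*(g + 4)^2*(g)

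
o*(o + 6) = o^2 + 6*o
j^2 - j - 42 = (j - 7)*(j + 6)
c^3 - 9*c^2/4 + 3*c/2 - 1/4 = (c - 1)^2*(c - 1/4)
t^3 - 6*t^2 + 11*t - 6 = (t - 3)*(t - 2)*(t - 1)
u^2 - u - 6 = (u - 3)*(u + 2)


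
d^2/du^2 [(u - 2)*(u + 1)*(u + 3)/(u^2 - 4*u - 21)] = 80/(u^3 - 21*u^2 + 147*u - 343)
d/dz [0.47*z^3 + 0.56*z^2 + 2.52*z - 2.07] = 1.41*z^2 + 1.12*z + 2.52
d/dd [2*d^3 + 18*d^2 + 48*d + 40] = 6*d^2 + 36*d + 48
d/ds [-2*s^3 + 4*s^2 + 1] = 2*s*(4 - 3*s)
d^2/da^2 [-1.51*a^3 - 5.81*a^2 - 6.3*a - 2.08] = -9.06*a - 11.62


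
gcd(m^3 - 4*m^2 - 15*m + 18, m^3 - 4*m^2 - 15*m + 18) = m^3 - 4*m^2 - 15*m + 18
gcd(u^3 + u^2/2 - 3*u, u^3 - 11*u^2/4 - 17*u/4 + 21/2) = u + 2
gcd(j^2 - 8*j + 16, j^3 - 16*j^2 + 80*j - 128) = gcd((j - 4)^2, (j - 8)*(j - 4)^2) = j^2 - 8*j + 16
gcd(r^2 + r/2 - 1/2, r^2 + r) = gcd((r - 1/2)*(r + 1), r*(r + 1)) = r + 1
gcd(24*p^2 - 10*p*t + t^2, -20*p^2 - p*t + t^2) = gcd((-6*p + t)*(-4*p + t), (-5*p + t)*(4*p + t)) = 1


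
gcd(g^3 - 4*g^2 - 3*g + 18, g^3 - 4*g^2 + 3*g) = g - 3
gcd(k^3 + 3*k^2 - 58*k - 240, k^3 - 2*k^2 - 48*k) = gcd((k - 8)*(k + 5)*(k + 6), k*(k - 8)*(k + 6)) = k^2 - 2*k - 48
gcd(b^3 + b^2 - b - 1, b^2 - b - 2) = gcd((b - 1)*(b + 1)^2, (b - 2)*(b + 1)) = b + 1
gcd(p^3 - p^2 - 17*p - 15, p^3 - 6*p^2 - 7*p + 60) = p^2 - 2*p - 15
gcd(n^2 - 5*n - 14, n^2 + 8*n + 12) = n + 2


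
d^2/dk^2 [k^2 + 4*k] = 2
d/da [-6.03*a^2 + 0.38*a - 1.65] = 0.38 - 12.06*a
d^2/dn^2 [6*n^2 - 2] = 12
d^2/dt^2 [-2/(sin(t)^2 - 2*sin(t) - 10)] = 4*(-2*sin(t)^4 + 3*sin(t)^3 - 19*sin(t)^2 + 4*sin(t) + 14)/(2*sin(t) + cos(t)^2 + 9)^3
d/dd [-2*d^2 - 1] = -4*d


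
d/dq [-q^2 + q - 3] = 1 - 2*q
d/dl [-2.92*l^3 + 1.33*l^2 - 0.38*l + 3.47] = -8.76*l^2 + 2.66*l - 0.38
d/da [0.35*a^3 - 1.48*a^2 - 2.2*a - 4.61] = 1.05*a^2 - 2.96*a - 2.2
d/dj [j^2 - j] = 2*j - 1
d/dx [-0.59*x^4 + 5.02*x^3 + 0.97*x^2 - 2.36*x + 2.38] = -2.36*x^3 + 15.06*x^2 + 1.94*x - 2.36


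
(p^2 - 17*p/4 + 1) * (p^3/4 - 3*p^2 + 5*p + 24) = p^5/4 - 65*p^4/16 + 18*p^3 - p^2/4 - 97*p + 24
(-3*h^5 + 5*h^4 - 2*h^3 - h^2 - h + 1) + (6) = -3*h^5 + 5*h^4 - 2*h^3 - h^2 - h + 7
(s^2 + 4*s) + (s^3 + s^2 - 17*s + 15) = s^3 + 2*s^2 - 13*s + 15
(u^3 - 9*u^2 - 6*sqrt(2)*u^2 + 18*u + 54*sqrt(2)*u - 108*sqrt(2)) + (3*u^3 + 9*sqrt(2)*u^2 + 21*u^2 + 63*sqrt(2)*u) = 4*u^3 + 3*sqrt(2)*u^2 + 12*u^2 + 18*u + 117*sqrt(2)*u - 108*sqrt(2)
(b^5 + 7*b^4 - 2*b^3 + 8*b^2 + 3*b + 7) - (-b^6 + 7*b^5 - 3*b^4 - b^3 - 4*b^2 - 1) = b^6 - 6*b^5 + 10*b^4 - b^3 + 12*b^2 + 3*b + 8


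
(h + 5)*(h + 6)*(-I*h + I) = -I*h^3 - 10*I*h^2 - 19*I*h + 30*I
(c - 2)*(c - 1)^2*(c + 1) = c^4 - 3*c^3 + c^2 + 3*c - 2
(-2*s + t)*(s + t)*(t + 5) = -2*s^2*t - 10*s^2 - s*t^2 - 5*s*t + t^3 + 5*t^2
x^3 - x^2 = x^2*(x - 1)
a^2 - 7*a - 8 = (a - 8)*(a + 1)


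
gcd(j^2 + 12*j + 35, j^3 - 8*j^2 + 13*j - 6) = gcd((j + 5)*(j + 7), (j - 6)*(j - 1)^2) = 1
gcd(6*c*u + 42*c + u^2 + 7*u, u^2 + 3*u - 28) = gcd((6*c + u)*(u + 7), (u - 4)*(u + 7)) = u + 7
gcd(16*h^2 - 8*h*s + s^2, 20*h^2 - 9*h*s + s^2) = -4*h + s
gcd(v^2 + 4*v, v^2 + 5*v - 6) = 1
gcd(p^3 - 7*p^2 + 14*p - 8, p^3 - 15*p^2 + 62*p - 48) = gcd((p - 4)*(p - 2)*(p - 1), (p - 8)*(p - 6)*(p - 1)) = p - 1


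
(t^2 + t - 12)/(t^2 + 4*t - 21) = (t + 4)/(t + 7)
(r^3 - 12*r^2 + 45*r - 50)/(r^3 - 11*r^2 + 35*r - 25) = (r - 2)/(r - 1)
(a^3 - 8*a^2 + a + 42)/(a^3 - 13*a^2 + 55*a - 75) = (a^2 - 5*a - 14)/(a^2 - 10*a + 25)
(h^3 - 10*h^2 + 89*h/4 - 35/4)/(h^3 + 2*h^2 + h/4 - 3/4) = (2*h^2 - 19*h + 35)/(2*h^2 + 5*h + 3)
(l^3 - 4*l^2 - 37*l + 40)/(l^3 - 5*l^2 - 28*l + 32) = (l + 5)/(l + 4)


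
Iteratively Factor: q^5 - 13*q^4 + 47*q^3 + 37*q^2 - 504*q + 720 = (q - 3)*(q^4 - 10*q^3 + 17*q^2 + 88*q - 240) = (q - 4)*(q - 3)*(q^3 - 6*q^2 - 7*q + 60) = (q - 4)^2*(q - 3)*(q^2 - 2*q - 15) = (q - 4)^2*(q - 3)*(q + 3)*(q - 5)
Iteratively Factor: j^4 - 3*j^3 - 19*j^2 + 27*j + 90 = (j + 2)*(j^3 - 5*j^2 - 9*j + 45) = (j + 2)*(j + 3)*(j^2 - 8*j + 15) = (j - 3)*(j + 2)*(j + 3)*(j - 5)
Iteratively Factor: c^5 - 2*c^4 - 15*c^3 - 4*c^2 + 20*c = (c - 5)*(c^4 + 3*c^3 - 4*c) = (c - 5)*(c + 2)*(c^3 + c^2 - 2*c) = (c - 5)*(c + 2)^2*(c^2 - c) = (c - 5)*(c - 1)*(c + 2)^2*(c)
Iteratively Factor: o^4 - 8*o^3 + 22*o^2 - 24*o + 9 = (o - 1)*(o^3 - 7*o^2 + 15*o - 9) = (o - 3)*(o - 1)*(o^2 - 4*o + 3) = (o - 3)*(o - 1)^2*(o - 3)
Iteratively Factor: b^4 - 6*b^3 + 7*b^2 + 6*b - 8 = (b - 1)*(b^3 - 5*b^2 + 2*b + 8) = (b - 4)*(b - 1)*(b^2 - b - 2) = (b - 4)*(b - 1)*(b + 1)*(b - 2)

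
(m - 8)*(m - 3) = m^2 - 11*m + 24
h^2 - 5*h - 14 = (h - 7)*(h + 2)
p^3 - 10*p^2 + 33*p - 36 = (p - 4)*(p - 3)^2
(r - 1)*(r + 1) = r^2 - 1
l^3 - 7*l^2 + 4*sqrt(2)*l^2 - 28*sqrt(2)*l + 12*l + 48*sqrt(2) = (l - 4)*(l - 3)*(l + 4*sqrt(2))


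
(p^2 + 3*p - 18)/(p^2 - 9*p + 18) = (p + 6)/(p - 6)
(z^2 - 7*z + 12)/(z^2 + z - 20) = (z - 3)/(z + 5)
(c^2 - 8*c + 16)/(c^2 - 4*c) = (c - 4)/c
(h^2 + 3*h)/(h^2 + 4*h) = (h + 3)/(h + 4)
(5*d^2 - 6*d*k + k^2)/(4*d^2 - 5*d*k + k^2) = (5*d - k)/(4*d - k)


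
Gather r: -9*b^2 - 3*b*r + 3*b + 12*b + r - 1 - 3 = -9*b^2 + 15*b + r*(1 - 3*b) - 4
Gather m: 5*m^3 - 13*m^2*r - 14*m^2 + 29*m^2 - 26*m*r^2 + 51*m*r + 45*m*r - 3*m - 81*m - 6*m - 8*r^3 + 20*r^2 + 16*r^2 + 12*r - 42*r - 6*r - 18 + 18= 5*m^3 + m^2*(15 - 13*r) + m*(-26*r^2 + 96*r - 90) - 8*r^3 + 36*r^2 - 36*r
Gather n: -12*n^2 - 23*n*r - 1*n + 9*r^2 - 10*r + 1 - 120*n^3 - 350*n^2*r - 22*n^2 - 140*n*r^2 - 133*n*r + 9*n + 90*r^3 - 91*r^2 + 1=-120*n^3 + n^2*(-350*r - 34) + n*(-140*r^2 - 156*r + 8) + 90*r^3 - 82*r^2 - 10*r + 2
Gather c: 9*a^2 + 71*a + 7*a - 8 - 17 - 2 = 9*a^2 + 78*a - 27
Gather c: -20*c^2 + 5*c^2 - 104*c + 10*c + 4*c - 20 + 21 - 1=-15*c^2 - 90*c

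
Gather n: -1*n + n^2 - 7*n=n^2 - 8*n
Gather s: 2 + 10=12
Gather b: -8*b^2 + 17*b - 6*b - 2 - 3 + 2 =-8*b^2 + 11*b - 3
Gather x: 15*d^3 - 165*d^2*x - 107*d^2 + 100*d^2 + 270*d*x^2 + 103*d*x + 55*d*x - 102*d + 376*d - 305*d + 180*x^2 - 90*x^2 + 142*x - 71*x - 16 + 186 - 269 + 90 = 15*d^3 - 7*d^2 - 31*d + x^2*(270*d + 90) + x*(-165*d^2 + 158*d + 71) - 9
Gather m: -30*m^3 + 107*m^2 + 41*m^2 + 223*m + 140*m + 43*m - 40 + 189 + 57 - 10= -30*m^3 + 148*m^2 + 406*m + 196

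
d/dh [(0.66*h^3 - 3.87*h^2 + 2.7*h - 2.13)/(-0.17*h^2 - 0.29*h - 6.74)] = (-0.1122*h^4 - 0.3828*h^3 - 11.7639*h^2 + 51.4434*h - 18.8157)/(0.0289*h^4 + 0.0986*h^3 + 2.3757*h^2 + 3.9092*h + 45.4276)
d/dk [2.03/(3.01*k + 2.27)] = -6.1103/(3.01*k + 2.27)^2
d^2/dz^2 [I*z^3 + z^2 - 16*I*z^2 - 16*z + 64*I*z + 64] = 6*I*z + 2 - 32*I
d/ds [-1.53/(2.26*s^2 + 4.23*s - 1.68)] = (6.9156*s + 6.4719)/(2.26*s^2 + 4.23*s - 1.68)^2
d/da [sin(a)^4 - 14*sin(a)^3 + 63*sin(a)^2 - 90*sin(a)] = 2*(2*sin(a)^3 - 21*sin(a)^2 + 63*sin(a) - 45)*cos(a)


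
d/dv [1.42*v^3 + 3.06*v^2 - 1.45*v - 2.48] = 4.26*v^2 + 6.12*v - 1.45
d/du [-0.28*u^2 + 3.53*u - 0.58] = 3.53 - 0.56*u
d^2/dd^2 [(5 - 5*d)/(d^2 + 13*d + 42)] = 10*(-(d - 1)*(2*d + 13)^2 + 3*(d + 4)*(d^2 + 13*d + 42))/(d^2 + 13*d + 42)^3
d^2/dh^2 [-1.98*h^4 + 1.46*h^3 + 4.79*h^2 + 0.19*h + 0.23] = -23.76*h^2 + 8.76*h + 9.58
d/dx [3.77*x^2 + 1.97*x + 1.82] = 7.54*x + 1.97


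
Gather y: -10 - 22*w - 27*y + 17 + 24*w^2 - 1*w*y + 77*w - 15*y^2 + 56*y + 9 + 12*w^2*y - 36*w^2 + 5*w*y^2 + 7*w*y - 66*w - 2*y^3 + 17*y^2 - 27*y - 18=-12*w^2 - 11*w - 2*y^3 + y^2*(5*w + 2) + y*(12*w^2 + 6*w + 2) - 2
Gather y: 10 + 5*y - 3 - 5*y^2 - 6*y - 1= -5*y^2 - y + 6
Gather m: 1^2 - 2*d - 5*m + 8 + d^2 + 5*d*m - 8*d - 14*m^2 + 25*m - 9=d^2 - 10*d - 14*m^2 + m*(5*d + 20)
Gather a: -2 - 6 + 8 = 0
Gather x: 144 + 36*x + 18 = 36*x + 162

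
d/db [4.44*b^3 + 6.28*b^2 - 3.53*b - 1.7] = 13.32*b^2 + 12.56*b - 3.53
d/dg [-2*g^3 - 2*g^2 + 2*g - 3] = -6*g^2 - 4*g + 2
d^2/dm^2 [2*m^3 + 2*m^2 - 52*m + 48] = 12*m + 4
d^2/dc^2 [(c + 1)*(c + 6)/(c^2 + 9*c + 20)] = 4*(-c^3 - 21*c^2 - 129*c - 247)/(c^6 + 27*c^5 + 303*c^4 + 1809*c^3 + 6060*c^2 + 10800*c + 8000)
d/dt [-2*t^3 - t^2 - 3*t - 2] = -6*t^2 - 2*t - 3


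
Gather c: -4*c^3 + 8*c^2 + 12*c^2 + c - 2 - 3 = -4*c^3 + 20*c^2 + c - 5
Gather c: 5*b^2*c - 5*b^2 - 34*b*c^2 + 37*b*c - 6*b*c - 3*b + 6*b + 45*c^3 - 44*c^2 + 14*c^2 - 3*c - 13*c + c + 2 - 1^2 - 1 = -5*b^2 + 3*b + 45*c^3 + c^2*(-34*b - 30) + c*(5*b^2 + 31*b - 15)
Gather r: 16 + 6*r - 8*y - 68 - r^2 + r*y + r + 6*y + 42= -r^2 + r*(y + 7) - 2*y - 10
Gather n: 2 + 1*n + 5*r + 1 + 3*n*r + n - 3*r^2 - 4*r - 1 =n*(3*r + 2) - 3*r^2 + r + 2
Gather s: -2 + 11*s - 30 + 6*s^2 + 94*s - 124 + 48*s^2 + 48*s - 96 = 54*s^2 + 153*s - 252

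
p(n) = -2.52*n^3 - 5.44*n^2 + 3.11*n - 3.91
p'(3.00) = -97.57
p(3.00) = -111.58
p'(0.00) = 3.11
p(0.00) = -3.91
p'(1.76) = -39.46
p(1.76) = -29.03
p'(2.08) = -52.23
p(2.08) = -43.65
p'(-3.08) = -35.10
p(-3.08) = 8.53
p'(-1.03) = 6.30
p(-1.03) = -10.13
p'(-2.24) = -10.45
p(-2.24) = -9.85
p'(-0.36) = 6.05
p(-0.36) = -5.62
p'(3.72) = -141.98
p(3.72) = -197.35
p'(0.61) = -6.34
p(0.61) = -4.61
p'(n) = -7.56*n^2 - 10.88*n + 3.11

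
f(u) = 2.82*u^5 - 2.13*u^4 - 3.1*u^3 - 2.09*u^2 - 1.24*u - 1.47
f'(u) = 14.1*u^4 - 8.52*u^3 - 9.3*u^2 - 4.18*u - 1.24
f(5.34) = 9973.18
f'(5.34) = 9879.14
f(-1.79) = -61.86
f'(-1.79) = 170.06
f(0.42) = -2.62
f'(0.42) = -4.83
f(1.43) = -8.63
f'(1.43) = 7.81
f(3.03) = 430.03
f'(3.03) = 852.18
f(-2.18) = -163.53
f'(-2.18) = 370.40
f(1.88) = 7.83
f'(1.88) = 77.56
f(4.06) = 2283.69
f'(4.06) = 3089.40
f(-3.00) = -790.65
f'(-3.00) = 1299.74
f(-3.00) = -790.65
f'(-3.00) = 1299.74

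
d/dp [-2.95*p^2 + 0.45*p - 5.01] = 0.45 - 5.9*p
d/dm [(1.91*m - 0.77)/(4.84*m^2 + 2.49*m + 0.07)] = (-9.2444*m^2 + 7.4536*m + 2.051)/(23.4256*m^4 + 24.1032*m^3 + 6.8777*m^2 + 0.3486*m + 0.0049)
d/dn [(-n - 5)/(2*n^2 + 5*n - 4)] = (-2*n^2 - 5*n + (n + 5)*(4*n + 5) + 4)/(2*n^2 + 5*n - 4)^2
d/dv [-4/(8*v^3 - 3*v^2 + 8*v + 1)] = 8*(12*v^2 - 3*v + 4)/(8*v^3 - 3*v^2 + 8*v + 1)^2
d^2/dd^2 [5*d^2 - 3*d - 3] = 10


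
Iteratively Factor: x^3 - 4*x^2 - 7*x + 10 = (x + 2)*(x^2 - 6*x + 5) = (x - 1)*(x + 2)*(x - 5)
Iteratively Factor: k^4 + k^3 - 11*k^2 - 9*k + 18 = (k - 1)*(k^3 + 2*k^2 - 9*k - 18) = (k - 3)*(k - 1)*(k^2 + 5*k + 6) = (k - 3)*(k - 1)*(k + 2)*(k + 3)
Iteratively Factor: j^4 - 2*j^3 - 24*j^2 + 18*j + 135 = (j + 3)*(j^3 - 5*j^2 - 9*j + 45) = (j - 3)*(j + 3)*(j^2 - 2*j - 15) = (j - 5)*(j - 3)*(j + 3)*(j + 3)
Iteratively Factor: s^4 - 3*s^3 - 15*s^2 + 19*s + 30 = (s - 5)*(s^3 + 2*s^2 - 5*s - 6) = (s - 5)*(s + 1)*(s^2 + s - 6) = (s - 5)*(s - 2)*(s + 1)*(s + 3)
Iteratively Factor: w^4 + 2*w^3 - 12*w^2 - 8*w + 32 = (w + 4)*(w^3 - 2*w^2 - 4*w + 8) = (w - 2)*(w + 4)*(w^2 - 4) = (w - 2)*(w + 2)*(w + 4)*(w - 2)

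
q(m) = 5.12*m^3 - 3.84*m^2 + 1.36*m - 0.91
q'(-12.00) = 2305.36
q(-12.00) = -9417.55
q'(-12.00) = 2305.36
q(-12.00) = -9417.55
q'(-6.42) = 683.75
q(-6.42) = -1522.71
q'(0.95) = 7.93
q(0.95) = 1.31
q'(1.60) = 28.39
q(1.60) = 12.41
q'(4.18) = 237.63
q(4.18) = 311.62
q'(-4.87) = 403.05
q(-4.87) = -689.97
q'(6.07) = 520.68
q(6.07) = 1010.94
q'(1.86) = 40.21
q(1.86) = 21.28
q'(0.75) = 4.24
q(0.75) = 0.11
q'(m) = 15.36*m^2 - 7.68*m + 1.36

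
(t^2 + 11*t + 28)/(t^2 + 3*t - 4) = (t + 7)/(t - 1)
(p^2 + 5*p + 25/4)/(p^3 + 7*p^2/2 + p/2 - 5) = (p + 5/2)/(p^2 + p - 2)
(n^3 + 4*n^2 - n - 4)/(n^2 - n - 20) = (n^2 - 1)/(n - 5)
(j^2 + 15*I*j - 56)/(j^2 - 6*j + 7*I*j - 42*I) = (j + 8*I)/(j - 6)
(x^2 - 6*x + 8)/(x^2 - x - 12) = (x - 2)/(x + 3)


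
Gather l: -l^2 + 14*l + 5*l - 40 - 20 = -l^2 + 19*l - 60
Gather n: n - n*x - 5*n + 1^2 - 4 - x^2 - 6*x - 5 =n*(-x - 4) - x^2 - 6*x - 8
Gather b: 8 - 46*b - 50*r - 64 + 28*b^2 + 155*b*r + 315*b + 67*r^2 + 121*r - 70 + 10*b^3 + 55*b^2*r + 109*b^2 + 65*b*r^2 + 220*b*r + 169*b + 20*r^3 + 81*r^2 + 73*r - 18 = 10*b^3 + b^2*(55*r + 137) + b*(65*r^2 + 375*r + 438) + 20*r^3 + 148*r^2 + 144*r - 144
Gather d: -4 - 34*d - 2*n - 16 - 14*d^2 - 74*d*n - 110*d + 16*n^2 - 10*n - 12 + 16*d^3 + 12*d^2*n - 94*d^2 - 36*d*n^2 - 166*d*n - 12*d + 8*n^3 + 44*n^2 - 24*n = 16*d^3 + d^2*(12*n - 108) + d*(-36*n^2 - 240*n - 156) + 8*n^3 + 60*n^2 - 36*n - 32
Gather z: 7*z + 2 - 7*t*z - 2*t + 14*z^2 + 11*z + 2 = -2*t + 14*z^2 + z*(18 - 7*t) + 4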